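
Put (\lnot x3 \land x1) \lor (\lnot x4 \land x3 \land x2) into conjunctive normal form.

(\lnot x3 \land x1) \lor (\lnot x4 \land x3 \land x2)
⇔ (\lnot x3 \lor \lnot x4) \land (\lnot x3 \lor x3) \land (\lnot x3 \lor x2) \land (x1 \lor \lnot x4) \land (x1 \lor x3) \land (x1 \lor x2)
⇔ (\lnot x3 \lor \lnot x4) \land (\lnot x3 \lor x2) \land (x1 \lor \lnot x4) \land (x1 \lor x3) \land (x1 \lor x2)

(\lnot x3 \lor \lnot x4) \land (\lnot x3 \lor x2) \land (x1 \lor \lnot x4) \land (x1 \lor x3) \land (x1 \lor x2)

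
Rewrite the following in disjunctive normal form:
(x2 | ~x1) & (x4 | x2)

(x2 | ~x1) & (x4 | x2)
≡ (x2 & x4) | (x2 & x2) | (~x1 & x4) | (~x1 & x2)   [distribute & over |]
≡ x2 | (~x1 & x4)   [simplify]

x2 | (~x1 & x4)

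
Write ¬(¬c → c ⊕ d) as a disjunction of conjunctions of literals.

¬c ∧ ¬d

¬(¬c → c ⊕ d)
⇔ ¬(¬¬c ∨ (c ⊕ d))   (eliminate →)
⇔ ¬(¬¬c ∨ c ∧ ¬d ∨ ¬c ∧ d)   (expand ⊕)
⇔ ¬¬¬c ∧ ¬(c ∧ ¬d) ∧ ¬(¬c ∧ d)   (De Morgan)
⇔ ¬c ∧ ¬(c ∧ ¬d) ∧ ¬(¬c ∧ d)   (double negation)
⇔ ¬c ∧ (¬c ∨ ¬¬d) ∧ ¬(¬c ∧ d)   (De Morgan)
⇔ ¬c ∧ (¬c ∨ d) ∧ ¬(¬c ∧ d)   (double negation)
⇔ ¬c ∧ (¬c ∨ d) ∧ (¬¬c ∨ ¬d)   (De Morgan)
⇔ ¬c ∧ (¬c ∨ d) ∧ (c ∨ ¬d)   (double negation)
⇔ ¬c ∧ ¬c ∧ c ∨ ¬c ∧ ¬c ∧ ¬d ∨ ¬c ∧ d ∧ c ∨ ¬c ∧ d ∧ ¬d   (distribute ∧ over ∨)
⇔ ¬c ∧ ¬d   (simplify)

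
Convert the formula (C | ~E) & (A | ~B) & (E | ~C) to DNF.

(C | ~E) & (A | ~B) & (E | ~C)
⇔ (C & A & E) | (C & A & ~C) | (C & ~B & E) | (C & ~B & ~C) | (~E & A & E) | (~E & A & ~C) | (~E & ~B & E) | (~E & ~B & ~C)   [distribute & over |]
⇔ (C & A & E) | (C & ~B & E) | (~E & A & ~C) | (~E & ~B & ~C)   [simplify]

(C & A & E) | (C & ~B & E) | (~E & A & ~C) | (~E & ~B & ~C)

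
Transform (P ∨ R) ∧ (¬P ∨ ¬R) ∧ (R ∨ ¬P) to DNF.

(P ∨ R) ∧ (¬P ∨ ¬R) ∧ (R ∨ ¬P)
≡ (P ∧ ¬P ∧ R) ∨ (P ∧ ¬P ∧ ¬P) ∨ (P ∧ ¬R ∧ R) ∨ (P ∧ ¬R ∧ ¬P) ∨ (R ∧ ¬P ∧ R) ∨ (R ∧ ¬P ∧ ¬P) ∨ (R ∧ ¬R ∧ R) ∨ (R ∧ ¬R ∧ ¬P)
≡ R ∧ ¬P

R ∧ ¬P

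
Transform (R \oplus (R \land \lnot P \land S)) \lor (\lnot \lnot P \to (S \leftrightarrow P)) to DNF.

(R \oplus (R \land \lnot P \land S)) \lor (\lnot \lnot P \to (S \leftrightarrow P))
= (R \land \lnot (R \land \lnot P \land S)) \lor (\lnot R \land R \land \lnot P \land S) \lor (\lnot \lnot P \to (S \leftrightarrow P))   [expand \oplus]
= (R \land \lnot (R \land \lnot P \land S)) \lor (\lnot R \land R \land \lnot P \land S) \lor \lnot \lnot \lnot P \lor (S \leftrightarrow P)   [eliminate \to]
= (R \land \lnot (R \land \lnot P \land S)) \lor (\lnot R \land R \land \lnot P \land S) \lor \lnot \lnot \lnot P \lor ((S \to P) \land (P \to S))   [eliminate \leftrightarrow]
= (R \land \lnot (R \land \lnot P \land S)) \lor (\lnot R \land R \land \lnot P \land S) \lor \lnot \lnot \lnot P \lor ((\lnot S \lor P) \land (P \to S))   [eliminate \to]
= (R \land \lnot (R \land \lnot P \land S)) \lor (\lnot R \land R \land \lnot P \land S) \lor \lnot \lnot \lnot P \lor ((\lnot S \lor P) \land (\lnot P \lor S))   [eliminate \to]
= (R \land (\lnot R \lor \lnot \lnot P \lor \lnot S)) \lor (\lnot R \land R \land \lnot P \land S) \lor \lnot \lnot \lnot P \lor ((\lnot S \lor P) \land (\lnot P \lor S))   [De Morgan]
= (R \land (\lnot R \lor P \lor \lnot S)) \lor (\lnot R \land R \land \lnot P \land S) \lor \lnot \lnot \lnot P \lor ((\lnot S \lor P) \land (\lnot P \lor S))   [double negation]
= (R \land (\lnot R \lor P \lor \lnot S)) \lor (\lnot R \land R \land \lnot P \land S) \lor \lnot P \lor ((\lnot S \lor P) \land (\lnot P \lor S))   [double negation]
= (R \land \lnot R) \lor (R \land P) \lor (R \land \lnot S) \lor (\lnot R \land R \land \lnot P \land S) \lor \lnot P \lor (\lnot S \land \lnot P) \lor (\lnot S \land S) \lor (P \land \lnot P) \lor (P \land S)   [distribute \land over \lor]
= (R \land P) \lor (R \land \lnot S) \lor \lnot P \lor (P \land S)   [simplify]

(R \land P) \lor (R \land \lnot S) \lor \lnot P \lor (P \land S)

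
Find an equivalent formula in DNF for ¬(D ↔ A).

(D ∧ ¬A) ∨ (A ∧ ¬D)

¬(D ↔ A)
= ¬((D → A) ∧ (A → D))   [eliminate ↔]
= ¬((¬D ∨ A) ∧ (A → D))   [eliminate →]
= ¬((¬D ∨ A) ∧ (¬A ∨ D))   [eliminate →]
= ¬(¬D ∨ A) ∨ ¬(¬A ∨ D)   [De Morgan]
= (¬¬D ∧ ¬A) ∨ ¬(¬A ∨ D)   [De Morgan]
= (D ∧ ¬A) ∨ ¬(¬A ∨ D)   [double negation]
= (D ∧ ¬A) ∨ (¬¬A ∧ ¬D)   [De Morgan]
= (D ∧ ¬A) ∨ (A ∧ ¬D)   [double negation]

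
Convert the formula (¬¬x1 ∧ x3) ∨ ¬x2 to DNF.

(¬¬x1 ∧ x3) ∨ ¬x2
⇔ (x1 ∧ x3) ∨ ¬x2   [double negation]

(x1 ∧ x3) ∨ ¬x2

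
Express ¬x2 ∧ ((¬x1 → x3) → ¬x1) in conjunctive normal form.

¬x2 ∧ ((¬x1 → x3) → ¬x1)
≡ ¬x2 ∧ (¬(¬x1 → x3) ∨ ¬x1)   [eliminate →]
≡ ¬x2 ∧ (¬(¬¬x1 ∨ x3) ∨ ¬x1)   [eliminate →]
≡ ¬x2 ∧ ((¬¬¬x1 ∧ ¬x3) ∨ ¬x1)   [De Morgan]
≡ ¬x2 ∧ ((¬x1 ∧ ¬x3) ∨ ¬x1)   [double negation]
≡ ¬x2 ∧ (¬x1 ∨ ¬x1) ∧ (¬x3 ∨ ¬x1)   [distribute ∨ over ∧]
≡ ¬x2 ∧ ¬x1   [simplify]

¬x2 ∧ ¬x1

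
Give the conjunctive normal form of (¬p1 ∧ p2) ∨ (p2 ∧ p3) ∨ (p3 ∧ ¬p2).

(¬p1 ∧ p2) ∨ (p2 ∧ p3) ∨ (p3 ∧ ¬p2)
= (¬p1 ∨ p2 ∨ p3) ∧ (¬p1 ∨ p2 ∨ ¬p2) ∧ (¬p1 ∨ p3 ∨ p3) ∧ (¬p1 ∨ p3 ∨ ¬p2) ∧ (p2 ∨ p2 ∨ p3) ∧ (p2 ∨ p2 ∨ ¬p2) ∧ (p2 ∨ p3 ∨ p3) ∧ (p2 ∨ p3 ∨ ¬p2)
= (¬p1 ∨ p3) ∧ (p2 ∨ p3)

(¬p1 ∨ p3) ∧ (p2 ∨ p3)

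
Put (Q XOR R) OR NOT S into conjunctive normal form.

(Q XOR R) OR NOT S
≡ ((Q OR R) AND NOT (Q AND R)) OR NOT S   (expand XOR)
≡ ((Q OR R) AND (NOT Q OR NOT R)) OR NOT S   (De Morgan)
≡ (Q OR R OR NOT S) AND (NOT Q OR NOT R OR NOT S)   (distribute OR over AND)

(Q OR R OR NOT S) AND (NOT Q OR NOT R OR NOT S)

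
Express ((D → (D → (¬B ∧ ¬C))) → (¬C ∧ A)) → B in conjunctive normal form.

(¬D ∨ ¬C ∨ B) ∧ (C ∨ ¬A ∨ B)

((D → (D → (¬B ∧ ¬C))) → (¬C ∧ A)) → B
⇔ ¬((D → (D → (¬B ∧ ¬C))) → (¬C ∧ A)) ∨ B   — eliminate →
⇔ ¬(¬(D → (D → (¬B ∧ ¬C))) ∨ (¬C ∧ A)) ∨ B   — eliminate →
⇔ ¬(¬(¬D ∨ (D → (¬B ∧ ¬C))) ∨ (¬C ∧ A)) ∨ B   — eliminate →
⇔ ¬(¬(¬D ∨ ¬D ∨ (¬B ∧ ¬C)) ∨ (¬C ∧ A)) ∨ B   — eliminate →
⇔ (¬¬(¬D ∨ ¬D ∨ (¬B ∧ ¬C)) ∧ ¬(¬C ∧ A)) ∨ B   — De Morgan
⇔ ((¬D ∨ ¬D ∨ (¬B ∧ ¬C)) ∧ ¬(¬C ∧ A)) ∨ B   — double negation
⇔ ((¬D ∨ ¬D ∨ (¬B ∧ ¬C)) ∧ (¬¬C ∨ ¬A)) ∨ B   — De Morgan
⇔ ((¬D ∨ ¬D ∨ (¬B ∧ ¬C)) ∧ (C ∨ ¬A)) ∨ B   — double negation
⇔ (¬D ∨ ¬D ∨ ¬B ∨ B) ∧ (¬D ∨ ¬D ∨ ¬C ∨ B) ∧ (C ∨ ¬A ∨ B)   — distribute ∨ over ∧
⇔ (¬D ∨ ¬C ∨ B) ∧ (C ∨ ¬A ∨ B)   — simplify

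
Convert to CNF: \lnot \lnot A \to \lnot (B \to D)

\lnot \lnot A \to \lnot (B \to D)
≡ \lnot \lnot \lnot A \lor \lnot (B \to D)   [eliminate \to]
≡ \lnot \lnot \lnot A \lor \lnot (\lnot B \lor D)   [eliminate \to]
≡ \lnot A \lor \lnot (\lnot B \lor D)   [double negation]
≡ \lnot A \lor (\lnot \lnot B \land \lnot D)   [De Morgan]
≡ \lnot A \lor (B \land \lnot D)   [double negation]
≡ (\lnot A \lor B) \land (\lnot A \lor \lnot D)   [distribute \lor over \land]

(\lnot A \lor B) \land (\lnot A \lor \lnot D)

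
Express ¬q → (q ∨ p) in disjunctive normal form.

¬q → (q ∨ p)
= ¬¬q ∨ q ∨ p   (eliminate →)
= q ∨ q ∨ p   (double negation)
= q ∨ p   (simplify)

q ∨ p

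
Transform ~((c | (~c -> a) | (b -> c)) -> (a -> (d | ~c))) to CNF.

~((c | (~c -> a) | (b -> c)) -> (a -> (d | ~c)))
= ~(~(c | (~c -> a) | (b -> c)) | (a -> (d | ~c)))   [eliminate ->]
= ~(~(c | ~~c | a | (b -> c)) | (a -> (d | ~c)))   [eliminate ->]
= ~(~(c | ~~c | a | ~b | c) | (a -> (d | ~c)))   [eliminate ->]
= ~(~(c | ~~c | a | ~b | c) | ~a | d | ~c)   [eliminate ->]
= ~~(c | ~~c | a | ~b | c) & ~~a & ~d & ~~c   [De Morgan]
= (c | ~~c | a | ~b | c) & ~~a & ~d & ~~c   [double negation]
= (c | c | a | ~b | c) & ~~a & ~d & ~~c   [double negation]
= (c | c | a | ~b | c) & a & ~d & ~~c   [double negation]
= (c | c | a | ~b | c) & a & ~d & c   [double negation]
= a & ~d & c   [simplify]

a & ~d & c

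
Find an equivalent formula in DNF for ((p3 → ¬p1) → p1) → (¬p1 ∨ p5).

((p3 → ¬p1) → p1) → (¬p1 ∨ p5)
≡ ¬((p3 → ¬p1) → p1) ∨ ¬p1 ∨ p5
≡ ¬(¬(p3 → ¬p1) ∨ p1) ∨ ¬p1 ∨ p5
≡ ¬(¬(¬p3 ∨ ¬p1) ∨ p1) ∨ ¬p1 ∨ p5
≡ (¬¬(¬p3 ∨ ¬p1) ∧ ¬p1) ∨ ¬p1 ∨ p5
≡ ((¬p3 ∨ ¬p1) ∧ ¬p1) ∨ ¬p1 ∨ p5
≡ (¬p3 ∧ ¬p1) ∨ (¬p1 ∧ ¬p1) ∨ ¬p1 ∨ p5
≡ ¬p1 ∨ p5

¬p1 ∨ p5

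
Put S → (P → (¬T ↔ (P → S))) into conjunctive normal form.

¬S ∨ ¬P ∨ ¬T

S → (P → (¬T ↔ (P → S)))
≡ ¬S ∨ (P → (¬T ↔ (P → S)))   [eliminate →]
≡ ¬S ∨ ¬P ∨ (¬T ↔ (P → S))   [eliminate →]
≡ ¬S ∨ ¬P ∨ ((¬T → (P → S)) ∧ ((P → S) → ¬T))   [eliminate ↔]
≡ ¬S ∨ ¬P ∨ ((¬¬T ∨ (P → S)) ∧ ((P → S) → ¬T))   [eliminate →]
≡ ¬S ∨ ¬P ∨ ((¬¬T ∨ ¬P ∨ S) ∧ ((P → S) → ¬T))   [eliminate →]
≡ ¬S ∨ ¬P ∨ ((¬¬T ∨ ¬P ∨ S) ∧ (¬(P → S) ∨ ¬T))   [eliminate →]
≡ ¬S ∨ ¬P ∨ ((¬¬T ∨ ¬P ∨ S) ∧ (¬(¬P ∨ S) ∨ ¬T))   [eliminate →]
≡ ¬S ∨ ¬P ∨ ((T ∨ ¬P ∨ S) ∧ (¬(¬P ∨ S) ∨ ¬T))   [double negation]
≡ ¬S ∨ ¬P ∨ ((T ∨ ¬P ∨ S) ∧ ((¬¬P ∧ ¬S) ∨ ¬T))   [De Morgan]
≡ ¬S ∨ ¬P ∨ ((T ∨ ¬P ∨ S) ∧ ((P ∧ ¬S) ∨ ¬T))   [double negation]
≡ (¬S ∨ ¬P ∨ T ∨ ¬P ∨ S) ∧ (¬S ∨ ¬P ∨ P ∨ ¬T) ∧ (¬S ∨ ¬P ∨ ¬S ∨ ¬T)   [distribute ∨ over ∧]
≡ ¬S ∨ ¬P ∨ ¬T   [simplify]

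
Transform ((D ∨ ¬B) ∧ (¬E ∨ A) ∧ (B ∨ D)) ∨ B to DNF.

(D ∧ ¬E) ∨ (D ∧ A) ∨ B

((D ∨ ¬B) ∧ (¬E ∨ A) ∧ (B ∨ D)) ∨ B
≡ (D ∧ ¬E ∧ B) ∨ (D ∧ ¬E ∧ D) ∨ (D ∧ A ∧ B) ∨ (D ∧ A ∧ D) ∨ (¬B ∧ ¬E ∧ B) ∨ (¬B ∧ ¬E ∧ D) ∨ (¬B ∧ A ∧ B) ∨ (¬B ∧ A ∧ D) ∨ B
≡ (D ∧ ¬E) ∨ (D ∧ A) ∨ B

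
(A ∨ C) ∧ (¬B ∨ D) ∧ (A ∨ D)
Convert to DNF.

(A ∧ ¬B) ∨ (A ∧ D) ∨ (C ∧ D)

(A ∨ C) ∧ (¬B ∨ D) ∧ (A ∨ D)
⇔ (A ∧ ¬B ∧ A) ∨ (A ∧ ¬B ∧ D) ∨ (A ∧ D ∧ A) ∨ (A ∧ D ∧ D) ∨ (C ∧ ¬B ∧ A) ∨ (C ∧ ¬B ∧ D) ∨ (C ∧ D ∧ A) ∨ (C ∧ D ∧ D)   (distribute ∧ over ∨)
⇔ (A ∧ ¬B) ∨ (A ∧ D) ∨ (C ∧ D)   (simplify)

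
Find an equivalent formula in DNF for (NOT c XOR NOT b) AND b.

NOT c AND b

(NOT c XOR NOT b) AND b
≡ ((NOT c AND NOT NOT b) OR (NOT NOT c AND NOT b)) AND b
≡ ((NOT c AND b) OR (NOT NOT c AND NOT b)) AND b
≡ ((NOT c AND b) OR (c AND NOT b)) AND b
≡ (NOT c AND b AND b) OR (c AND NOT b AND b)
≡ NOT c AND b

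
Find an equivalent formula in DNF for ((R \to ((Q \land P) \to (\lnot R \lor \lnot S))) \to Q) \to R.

\lnot Q \lor R

((R \to ((Q \land P) \to (\lnot R \lor \lnot S))) \to Q) \to R
≡ \lnot ((R \to ((Q \land P) \to (\lnot R \lor \lnot S))) \to Q) \lor R
≡ \lnot (\lnot (R \to ((Q \land P) \to (\lnot R \lor \lnot S))) \lor Q) \lor R
≡ \lnot (\lnot (\lnot R \lor ((Q \land P) \to (\lnot R \lor \lnot S))) \lor Q) \lor R
≡ \lnot (\lnot (\lnot R \lor \lnot (Q \land P) \lor \lnot R \lor \lnot S) \lor Q) \lor R
≡ (\lnot \lnot (\lnot R \lor \lnot (Q \land P) \lor \lnot R \lor \lnot S) \land \lnot Q) \lor R
≡ ((\lnot R \lor \lnot (Q \land P) \lor \lnot R \lor \lnot S) \land \lnot Q) \lor R
≡ ((\lnot R \lor \lnot Q \lor \lnot P \lor \lnot R \lor \lnot S) \land \lnot Q) \lor R
≡ (\lnot R \land \lnot Q) \lor (\lnot Q \land \lnot Q) \lor (\lnot P \land \lnot Q) \lor (\lnot R \land \lnot Q) \lor (\lnot S \land \lnot Q) \lor R
≡ \lnot Q \lor R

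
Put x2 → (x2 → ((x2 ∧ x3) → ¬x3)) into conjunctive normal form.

¬x2 ∨ ¬x3

x2 → (x2 → ((x2 ∧ x3) → ¬x3))
≡ ¬x2 ∨ (x2 → ((x2 ∧ x3) → ¬x3))
≡ ¬x2 ∨ ¬x2 ∨ ((x2 ∧ x3) → ¬x3)
≡ ¬x2 ∨ ¬x2 ∨ ¬(x2 ∧ x3) ∨ ¬x3
≡ ¬x2 ∨ ¬x2 ∨ ¬x2 ∨ ¬x3 ∨ ¬x3
≡ ¬x2 ∨ ¬x3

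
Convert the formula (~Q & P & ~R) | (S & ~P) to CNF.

(~Q | S) & (~Q | ~P) & (P | S) & (~R | S) & (~R | ~P)

(~Q & P & ~R) | (S & ~P)
≡ (~Q | S) & (~Q | ~P) & (P | S) & (P | ~P) & (~R | S) & (~R | ~P)   [distribute | over &]
≡ (~Q | S) & (~Q | ~P) & (P | S) & (~R | S) & (~R | ~P)   [simplify]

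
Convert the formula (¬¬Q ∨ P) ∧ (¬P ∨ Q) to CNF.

(Q ∨ P) ∧ (¬P ∨ Q)

(¬¬Q ∨ P) ∧ (¬P ∨ Q)
⇔ (Q ∨ P) ∧ (¬P ∨ Q)   [double negation]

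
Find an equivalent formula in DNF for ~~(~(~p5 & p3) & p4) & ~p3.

~~(~(~p5 & p3) & p4) & ~p3
= ~(~p5 & p3) & p4 & ~p3   [double negation]
= (~~p5 | ~p3) & p4 & ~p3   [De Morgan]
= (p5 | ~p3) & p4 & ~p3   [double negation]
= (p5 & p4 & ~p3) | (~p3 & p4 & ~p3)   [distribute & over |]
= ~p3 & p4   [simplify]

~p3 & p4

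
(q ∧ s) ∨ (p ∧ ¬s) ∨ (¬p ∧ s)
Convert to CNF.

(q ∨ ¬s ∨ ¬p) ∧ (s ∨ p)

(q ∧ s) ∨ (p ∧ ¬s) ∨ (¬p ∧ s)
= (q ∨ p ∨ ¬p) ∧ (q ∨ p ∨ s) ∧ (q ∨ ¬s ∨ ¬p) ∧ (q ∨ ¬s ∨ s) ∧ (s ∨ p ∨ ¬p) ∧ (s ∨ p ∨ s) ∧ (s ∨ ¬s ∨ ¬p) ∧ (s ∨ ¬s ∨ s)   (distribute ∨ over ∧)
= (q ∨ ¬s ∨ ¬p) ∧ (s ∨ p)   (simplify)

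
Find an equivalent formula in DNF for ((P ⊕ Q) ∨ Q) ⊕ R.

(P ∧ ¬Q ∧ ¬R) ∨ (Q ∧ ¬R) ∨ (¬P ∧ ¬Q ∧ R)

((P ⊕ Q) ∨ Q) ⊕ R
= (((P ⊕ Q) ∨ Q) ∧ ¬R) ∨ (¬((P ⊕ Q) ∨ Q) ∧ R)   [expand ⊕]
= (((P ∧ ¬Q) ∨ (¬P ∧ Q) ∨ Q) ∧ ¬R) ∨ (¬((P ⊕ Q) ∨ Q) ∧ R)   [expand ⊕]
= (((P ∧ ¬Q) ∨ (¬P ∧ Q) ∨ Q) ∧ ¬R) ∨ (¬((P ∧ ¬Q) ∨ (¬P ∧ Q) ∨ Q) ∧ R)   [expand ⊕]
= (((P ∧ ¬Q) ∨ (¬P ∧ Q) ∨ Q) ∧ ¬R) ∨ (¬(P ∧ ¬Q) ∧ ¬(¬P ∧ Q) ∧ ¬Q ∧ R)   [De Morgan]
= (((P ∧ ¬Q) ∨ (¬P ∧ Q) ∨ Q) ∧ ¬R) ∨ ((¬P ∨ ¬¬Q) ∧ ¬(¬P ∧ Q) ∧ ¬Q ∧ R)   [De Morgan]
= (((P ∧ ¬Q) ∨ (¬P ∧ Q) ∨ Q) ∧ ¬R) ∨ ((¬P ∨ Q) ∧ ¬(¬P ∧ Q) ∧ ¬Q ∧ R)   [double negation]
= (((P ∧ ¬Q) ∨ (¬P ∧ Q) ∨ Q) ∧ ¬R) ∨ ((¬P ∨ Q) ∧ (¬¬P ∨ ¬Q) ∧ ¬Q ∧ R)   [De Morgan]
= (((P ∧ ¬Q) ∨ (¬P ∧ Q) ∨ Q) ∧ ¬R) ∨ ((¬P ∨ Q) ∧ (P ∨ ¬Q) ∧ ¬Q ∧ R)   [double negation]
= (P ∧ ¬Q ∧ ¬R) ∨ (¬P ∧ Q ∧ ¬R) ∨ (Q ∧ ¬R) ∨ (¬P ∧ P ∧ ¬Q ∧ R) ∨ (¬P ∧ ¬Q ∧ ¬Q ∧ R) ∨ (Q ∧ P ∧ ¬Q ∧ R) ∨ (Q ∧ ¬Q ∧ ¬Q ∧ R)   [distribute ∧ over ∨]
= (P ∧ ¬Q ∧ ¬R) ∨ (Q ∧ ¬R) ∨ (¬P ∧ ¬Q ∧ R)   [simplify]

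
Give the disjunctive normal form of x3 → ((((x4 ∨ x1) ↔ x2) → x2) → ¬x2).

¬x3 ∨ ¬x2

x3 → ((((x4 ∨ x1) ↔ x2) → x2) → ¬x2)
= ¬x3 ∨ ((((x4 ∨ x1) ↔ x2) → x2) → ¬x2)
= ¬x3 ∨ ¬(((x4 ∨ x1) ↔ x2) → x2) ∨ ¬x2
= ¬x3 ∨ ¬(¬((x4 ∨ x1) ↔ x2) ∨ x2) ∨ ¬x2
= ¬x3 ∨ ¬(¬(((x4 ∨ x1) → x2) ∧ (x2 → (x4 ∨ x1))) ∨ x2) ∨ ¬x2
= ¬x3 ∨ ¬(¬((¬(x4 ∨ x1) ∨ x2) ∧ (x2 → (x4 ∨ x1))) ∨ x2) ∨ ¬x2
= ¬x3 ∨ ¬(¬((¬(x4 ∨ x1) ∨ x2) ∧ (¬x2 ∨ x4 ∨ x1)) ∨ x2) ∨ ¬x2
= ¬x3 ∨ (¬¬((¬(x4 ∨ x1) ∨ x2) ∧ (¬x2 ∨ x4 ∨ x1)) ∧ ¬x2) ∨ ¬x2
= ¬x3 ∨ ((¬(x4 ∨ x1) ∨ x2) ∧ (¬x2 ∨ x4 ∨ x1) ∧ ¬x2) ∨ ¬x2
= ¬x3 ∨ (((¬x4 ∧ ¬x1) ∨ x2) ∧ (¬x2 ∨ x4 ∨ x1) ∧ ¬x2) ∨ ¬x2
= ¬x3 ∨ (¬x4 ∧ ¬x1 ∧ ¬x2 ∧ ¬x2) ∨ (¬x4 ∧ ¬x1 ∧ x4 ∧ ¬x2) ∨ (¬x4 ∧ ¬x1 ∧ x1 ∧ ¬x2) ∨ (x2 ∧ ¬x2 ∧ ¬x2) ∨ (x2 ∧ x4 ∧ ¬x2) ∨ (x2 ∧ x1 ∧ ¬x2) ∨ ¬x2
= ¬x3 ∨ ¬x2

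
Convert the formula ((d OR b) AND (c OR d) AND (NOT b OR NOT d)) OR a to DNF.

(d AND NOT b) OR (b AND c AND NOT d) OR a

((d OR b) AND (c OR d) AND (NOT b OR NOT d)) OR a
≡ (d AND c AND NOT b) OR (d AND c AND NOT d) OR (d AND d AND NOT b) OR (d AND d AND NOT d) OR (b AND c AND NOT b) OR (b AND c AND NOT d) OR (b AND d AND NOT b) OR (b AND d AND NOT d) OR a
≡ (d AND NOT b) OR (b AND c AND NOT d) OR a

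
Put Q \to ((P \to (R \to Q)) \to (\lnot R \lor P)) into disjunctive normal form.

\lnot Q \lor \lnot R \lor P

Q \to ((P \to (R \to Q)) \to (\lnot R \lor P))
= \lnot Q \lor ((P \to (R \to Q)) \to (\lnot R \lor P))   [eliminate \to]
= \lnot Q \lor \lnot (P \to (R \to Q)) \lor \lnot R \lor P   [eliminate \to]
= \lnot Q \lor \lnot (\lnot P \lor (R \to Q)) \lor \lnot R \lor P   [eliminate \to]
= \lnot Q \lor \lnot (\lnot P \lor \lnot R \lor Q) \lor \lnot R \lor P   [eliminate \to]
= \lnot Q \lor (\lnot \lnot P \land \lnot \lnot R \land \lnot Q) \lor \lnot R \lor P   [De Morgan]
= \lnot Q \lor (P \land \lnot \lnot R \land \lnot Q) \lor \lnot R \lor P   [double negation]
= \lnot Q \lor (P \land R \land \lnot Q) \lor \lnot R \lor P   [double negation]
= \lnot Q \lor \lnot R \lor P   [simplify]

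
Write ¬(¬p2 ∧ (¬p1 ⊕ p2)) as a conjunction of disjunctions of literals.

¬(¬p2 ∧ (¬p1 ⊕ p2))
= ¬(¬p2 ∧ (¬p1 ∨ p2) ∧ ¬(¬p1 ∧ p2))   — expand ⊕
= ¬¬p2 ∨ ¬(¬p1 ∨ p2) ∨ ¬¬(¬p1 ∧ p2)   — De Morgan
= p2 ∨ ¬(¬p1 ∨ p2) ∨ ¬¬(¬p1 ∧ p2)   — double negation
= p2 ∨ (¬¬p1 ∧ ¬p2) ∨ ¬¬(¬p1 ∧ p2)   — De Morgan
= p2 ∨ (p1 ∧ ¬p2) ∨ ¬¬(¬p1 ∧ p2)   — double negation
= p2 ∨ (p1 ∧ ¬p2) ∨ (¬p1 ∧ p2)   — double negation
= (p2 ∨ p1 ∨ ¬p1) ∧ (p2 ∨ p1 ∨ p2) ∧ (p2 ∨ ¬p2 ∨ ¬p1) ∧ (p2 ∨ ¬p2 ∨ p2)   — distribute ∨ over ∧
= p2 ∨ p1   — simplify

p2 ∨ p1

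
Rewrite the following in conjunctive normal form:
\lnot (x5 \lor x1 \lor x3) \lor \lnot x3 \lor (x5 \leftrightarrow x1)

(\lnot x5 \lor \lnot x3 \lor x1) \land (\lnot x1 \lor \lnot x3 \lor x5)

\lnot (x5 \lor x1 \lor x3) \lor \lnot x3 \lor (x5 \leftrightarrow x1)
= \lnot (x5 \lor x1 \lor x3) \lor \lnot x3 \lor ((x5 \to x1) \land (x1 \to x5))   (eliminate \leftrightarrow)
= \lnot (x5 \lor x1 \lor x3) \lor \lnot x3 \lor ((\lnot x5 \lor x1) \land (x1 \to x5))   (eliminate \to)
= \lnot (x5 \lor x1 \lor x3) \lor \lnot x3 \lor ((\lnot x5 \lor x1) \land (\lnot x1 \lor x5))   (eliminate \to)
= (\lnot x5 \land \lnot x1 \land \lnot x3) \lor \lnot x3 \lor ((\lnot x5 \lor x1) \land (\lnot x1 \lor x5))   (De Morgan)
= (\lnot x5 \lor \lnot x3 \lor \lnot x5 \lor x1) \land (\lnot x5 \lor \lnot x3 \lor \lnot x1 \lor x5) \land (\lnot x1 \lor \lnot x3 \lor \lnot x5 \lor x1) \land (\lnot x1 \lor \lnot x3 \lor \lnot x1 \lor x5) \land (\lnot x3 \lor \lnot x3 \lor \lnot x5 \lor x1) \land (\lnot x3 \lor \lnot x3 \lor \lnot x1 \lor x5)   (distribute \lor over \land)
= (\lnot x5 \lor \lnot x3 \lor x1) \land (\lnot x1 \lor \lnot x3 \lor x5)   (simplify)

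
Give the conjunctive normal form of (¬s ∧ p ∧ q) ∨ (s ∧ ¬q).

(¬s ∧ p ∧ q) ∨ (s ∧ ¬q)
= (¬s ∨ s) ∧ (¬s ∨ ¬q) ∧ (p ∨ s) ∧ (p ∨ ¬q) ∧ (q ∨ s) ∧ (q ∨ ¬q)   — distribute ∨ over ∧
= (¬s ∨ ¬q) ∧ (p ∨ s) ∧ (p ∨ ¬q) ∧ (q ∨ s)   — simplify

(¬s ∨ ¬q) ∧ (p ∨ s) ∧ (p ∨ ¬q) ∧ (q ∨ s)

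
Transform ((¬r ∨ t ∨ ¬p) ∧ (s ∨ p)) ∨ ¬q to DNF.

((¬r ∨ t ∨ ¬p) ∧ (s ∨ p)) ∨ ¬q
= (¬r ∧ s) ∨ (¬r ∧ p) ∨ (t ∧ s) ∨ (t ∧ p) ∨ (¬p ∧ s) ∨ (¬p ∧ p) ∨ ¬q   [distribute ∧ over ∨]
= (¬r ∧ s) ∨ (¬r ∧ p) ∨ (t ∧ s) ∨ (t ∧ p) ∨ (¬p ∧ s) ∨ ¬q   [simplify]

(¬r ∧ s) ∨ (¬r ∧ p) ∨ (t ∧ s) ∨ (t ∧ p) ∨ (¬p ∧ s) ∨ ¬q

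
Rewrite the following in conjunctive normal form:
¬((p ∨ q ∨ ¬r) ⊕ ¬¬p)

¬((p ∨ q ∨ ¬r) ⊕ ¬¬p)
⇔ ¬((p ∨ q ∨ ¬r ∨ ¬¬p) ∧ ¬((p ∨ q ∨ ¬r) ∧ ¬¬p))
⇔ ¬(p ∨ q ∨ ¬r ∨ ¬¬p) ∨ ¬¬((p ∨ q ∨ ¬r) ∧ ¬¬p)
⇔ (¬p ∧ ¬q ∧ ¬¬r ∧ ¬¬¬p) ∨ ¬¬((p ∨ q ∨ ¬r) ∧ ¬¬p)
⇔ (¬p ∧ ¬q ∧ r ∧ ¬¬¬p) ∨ ¬¬((p ∨ q ∨ ¬r) ∧ ¬¬p)
⇔ (¬p ∧ ¬q ∧ r ∧ ¬p) ∨ ¬¬((p ∨ q ∨ ¬r) ∧ ¬¬p)
⇔ (¬p ∧ ¬q ∧ r ∧ ¬p) ∨ ((p ∨ q ∨ ¬r) ∧ ¬¬p)
⇔ (¬p ∧ ¬q ∧ r ∧ ¬p) ∨ ((p ∨ q ∨ ¬r) ∧ p)
⇔ (¬p ∨ p ∨ q ∨ ¬r) ∧ (¬p ∨ p) ∧ (¬q ∨ p ∨ q ∨ ¬r) ∧ (¬q ∨ p) ∧ (r ∨ p ∨ q ∨ ¬r) ∧ (r ∨ p) ∧ (¬p ∨ p ∨ q ∨ ¬r) ∧ (¬p ∨ p)
⇔ (¬q ∨ p) ∧ (r ∨ p)

(¬q ∨ p) ∧ (r ∨ p)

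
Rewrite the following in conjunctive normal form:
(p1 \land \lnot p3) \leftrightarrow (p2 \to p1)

(p1 \land \lnot p3) \leftrightarrow (p2 \to p1)
≡ ((p1 \land \lnot p3) \to (p2 \to p1)) \land ((p2 \to p1) \to (p1 \land \lnot p3))   [eliminate \leftrightarrow]
≡ (\lnot (p1 \land \lnot p3) \lor (p2 \to p1)) \land ((p2 \to p1) \to (p1 \land \lnot p3))   [eliminate \to]
≡ (\lnot (p1 \land \lnot p3) \lor \lnot p2 \lor p1) \land ((p2 \to p1) \to (p1 \land \lnot p3))   [eliminate \to]
≡ (\lnot (p1 \land \lnot p3) \lor \lnot p2 \lor p1) \land (\lnot (p2 \to p1) \lor (p1 \land \lnot p3))   [eliminate \to]
≡ (\lnot (p1 \land \lnot p3) \lor \lnot p2 \lor p1) \land (\lnot (\lnot p2 \lor p1) \lor (p1 \land \lnot p3))   [eliminate \to]
≡ (\lnot p1 \lor \lnot \lnot p3 \lor \lnot p2 \lor p1) \land (\lnot (\lnot p2 \lor p1) \lor (p1 \land \lnot p3))   [De Morgan]
≡ (\lnot p1 \lor p3 \lor \lnot p2 \lor p1) \land (\lnot (\lnot p2 \lor p1) \lor (p1 \land \lnot p3))   [double negation]
≡ (\lnot p1 \lor p3 \lor \lnot p2 \lor p1) \land ((\lnot \lnot p2 \land \lnot p1) \lor (p1 \land \lnot p3))   [De Morgan]
≡ (\lnot p1 \lor p3 \lor \lnot p2 \lor p1) \land ((p2 \land \lnot p1) \lor (p1 \land \lnot p3))   [double negation]
≡ (\lnot p1 \lor p3 \lor \lnot p2 \lor p1) \land (p2 \lor p1) \land (p2 \lor \lnot p3) \land (\lnot p1 \lor p1) \land (\lnot p1 \lor \lnot p3)   [distribute \lor over \land]
≡ (p2 \lor p1) \land (p2 \lor \lnot p3) \land (\lnot p1 \lor \lnot p3)   [simplify]

(p2 \lor p1) \land (p2 \lor \lnot p3) \land (\lnot p1 \lor \lnot p3)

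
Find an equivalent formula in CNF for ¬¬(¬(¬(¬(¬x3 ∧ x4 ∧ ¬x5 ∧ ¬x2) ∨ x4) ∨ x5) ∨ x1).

¬¬(¬(¬(¬(¬x3 ∧ x4 ∧ ¬x5 ∧ ¬x2) ∨ x4) ∨ x5) ∨ x1)
⇔ ¬(¬(¬(¬x3 ∧ x4 ∧ ¬x5 ∧ ¬x2) ∨ x4) ∨ x5) ∨ x1   [double negation]
⇔ (¬¬(¬(¬x3 ∧ x4 ∧ ¬x5 ∧ ¬x2) ∨ x4) ∧ ¬x5) ∨ x1   [De Morgan]
⇔ ((¬(¬x3 ∧ x4 ∧ ¬x5 ∧ ¬x2) ∨ x4) ∧ ¬x5) ∨ x1   [double negation]
⇔ ((¬¬x3 ∨ ¬x4 ∨ ¬¬x5 ∨ ¬¬x2 ∨ x4) ∧ ¬x5) ∨ x1   [De Morgan]
⇔ ((x3 ∨ ¬x4 ∨ ¬¬x5 ∨ ¬¬x2 ∨ x4) ∧ ¬x5) ∨ x1   [double negation]
⇔ ((x3 ∨ ¬x4 ∨ x5 ∨ ¬¬x2 ∨ x4) ∧ ¬x5) ∨ x1   [double negation]
⇔ ((x3 ∨ ¬x4 ∨ x5 ∨ x2 ∨ x4) ∧ ¬x5) ∨ x1   [double negation]
⇔ (x3 ∨ ¬x4 ∨ x5 ∨ x2 ∨ x4 ∨ x1) ∧ (¬x5 ∨ x1)   [distribute ∨ over ∧]
⇔ ¬x5 ∨ x1   [simplify]

¬x5 ∨ x1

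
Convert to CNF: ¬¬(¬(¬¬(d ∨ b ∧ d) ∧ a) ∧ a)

¬¬(¬(¬¬(d ∨ b ∧ d) ∧ a) ∧ a)
≡ ¬(¬¬(d ∨ b ∧ d) ∧ a) ∧ a   — double negation
≡ (¬¬¬(d ∨ b ∧ d) ∨ ¬a) ∧ a   — De Morgan
≡ (¬(d ∨ b ∧ d) ∨ ¬a) ∧ a   — double negation
≡ (¬d ∧ ¬(b ∧ d) ∨ ¬a) ∧ a   — De Morgan
≡ (¬d ∧ (¬b ∨ ¬d) ∨ ¬a) ∧ a   — De Morgan
≡ (¬d ∨ ¬a) ∧ (¬b ∨ ¬d ∨ ¬a) ∧ a   — distribute ∨ over ∧
≡ (¬d ∨ ¬a) ∧ a   — simplify

(¬d ∨ ¬a) ∧ a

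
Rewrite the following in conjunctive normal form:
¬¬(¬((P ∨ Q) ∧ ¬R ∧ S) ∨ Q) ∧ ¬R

¬¬(¬((P ∨ Q) ∧ ¬R ∧ S) ∨ Q) ∧ ¬R
≡ (¬((P ∨ Q) ∧ ¬R ∧ S) ∨ Q) ∧ ¬R   (double negation)
≡ (¬(P ∨ Q) ∨ ¬¬R ∨ ¬S ∨ Q) ∧ ¬R   (De Morgan)
≡ ((¬P ∧ ¬Q) ∨ ¬¬R ∨ ¬S ∨ Q) ∧ ¬R   (De Morgan)
≡ ((¬P ∧ ¬Q) ∨ R ∨ ¬S ∨ Q) ∧ ¬R   (double negation)
≡ (¬P ∨ R ∨ ¬S ∨ Q) ∧ (¬Q ∨ R ∨ ¬S ∨ Q) ∧ ¬R   (distribute ∨ over ∧)
≡ (¬P ∨ R ∨ ¬S ∨ Q) ∧ ¬R   (simplify)

(¬P ∨ R ∨ ¬S ∨ Q) ∧ ¬R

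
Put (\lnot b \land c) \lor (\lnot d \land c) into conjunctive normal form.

(\lnot b \land c) \lor (\lnot d \land c)
= (\lnot b \lor \lnot d) \land (\lnot b \lor c) \land (c \lor \lnot d) \land (c \lor c)   [distribute \lor over \land]
= (\lnot b \lor \lnot d) \land c   [simplify]

(\lnot b \lor \lnot d) \land c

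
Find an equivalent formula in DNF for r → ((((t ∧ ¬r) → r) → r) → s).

¬r ∨ s

r → ((((t ∧ ¬r) → r) → r) → s)
⇔ ¬r ∨ ((((t ∧ ¬r) → r) → r) → s)   [eliminate →]
⇔ ¬r ∨ ¬(((t ∧ ¬r) → r) → r) ∨ s   [eliminate →]
⇔ ¬r ∨ ¬(¬((t ∧ ¬r) → r) ∨ r) ∨ s   [eliminate →]
⇔ ¬r ∨ ¬(¬(¬(t ∧ ¬r) ∨ r) ∨ r) ∨ s   [eliminate →]
⇔ ¬r ∨ (¬¬(¬(t ∧ ¬r) ∨ r) ∧ ¬r) ∨ s   [De Morgan]
⇔ ¬r ∨ ((¬(t ∧ ¬r) ∨ r) ∧ ¬r) ∨ s   [double negation]
⇔ ¬r ∨ ((¬t ∨ ¬¬r ∨ r) ∧ ¬r) ∨ s   [De Morgan]
⇔ ¬r ∨ ((¬t ∨ r ∨ r) ∧ ¬r) ∨ s   [double negation]
⇔ ¬r ∨ (¬t ∧ ¬r) ∨ (r ∧ ¬r) ∨ (r ∧ ¬r) ∨ s   [distribute ∧ over ∨]
⇔ ¬r ∨ s   [simplify]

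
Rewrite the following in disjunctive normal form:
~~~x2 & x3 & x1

~~~x2 & x3 & x1
≡ ~x2 & x3 & x1   [double negation]

~x2 & x3 & x1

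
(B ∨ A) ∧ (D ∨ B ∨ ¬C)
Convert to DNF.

(B ∨ A) ∧ (D ∨ B ∨ ¬C)
≡ (B ∧ D) ∨ (B ∧ B) ∨ (B ∧ ¬C) ∨ (A ∧ D) ∨ (A ∧ B) ∨ (A ∧ ¬C)   (distribute ∧ over ∨)
≡ B ∨ (A ∧ D) ∨ (A ∧ ¬C)   (simplify)

B ∨ (A ∧ D) ∨ (A ∧ ¬C)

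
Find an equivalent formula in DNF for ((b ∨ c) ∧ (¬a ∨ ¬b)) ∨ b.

((b ∨ c) ∧ (¬a ∨ ¬b)) ∨ b
⇔ (b ∧ ¬a) ∨ (b ∧ ¬b) ∨ (c ∧ ¬a) ∨ (c ∧ ¬b) ∨ b   [distribute ∧ over ∨]
⇔ (c ∧ ¬a) ∨ (c ∧ ¬b) ∨ b   [simplify]

(c ∧ ¬a) ∨ (c ∧ ¬b) ∨ b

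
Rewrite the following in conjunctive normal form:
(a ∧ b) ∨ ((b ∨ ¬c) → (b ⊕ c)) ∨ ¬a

(a ∧ b) ∨ ((b ∨ ¬c) → (b ⊕ c)) ∨ ¬a
⇔ (a ∧ b) ∨ ¬(b ∨ ¬c) ∨ (b ⊕ c) ∨ ¬a   (eliminate →)
⇔ (a ∧ b) ∨ ¬(b ∨ ¬c) ∨ ((b ∨ c) ∧ ¬(b ∧ c)) ∨ ¬a   (expand ⊕)
⇔ (a ∧ b) ∨ (¬b ∧ ¬¬c) ∨ ((b ∨ c) ∧ ¬(b ∧ c)) ∨ ¬a   (De Morgan)
⇔ (a ∧ b) ∨ (¬b ∧ c) ∨ ((b ∨ c) ∧ ¬(b ∧ c)) ∨ ¬a   (double negation)
⇔ (a ∧ b) ∨ (¬b ∧ c) ∨ ((b ∨ c) ∧ (¬b ∨ ¬c)) ∨ ¬a   (De Morgan)
⇔ (a ∨ ¬b ∨ b ∨ c ∨ ¬a) ∧ (a ∨ ¬b ∨ ¬b ∨ ¬c ∨ ¬a) ∧ (a ∨ c ∨ b ∨ c ∨ ¬a) ∧ (a ∨ c ∨ ¬b ∨ ¬c ∨ ¬a) ∧ (b ∨ ¬b ∨ b ∨ c ∨ ¬a) ∧ (b ∨ ¬b ∨ ¬b ∨ ¬c ∨ ¬a) ∧ (b ∨ c ∨ b ∨ c ∨ ¬a) ∧ (b ∨ c ∨ ¬b ∨ ¬c ∨ ¬a)   (distribute ∨ over ∧)
⇔ b ∨ c ∨ ¬a   (simplify)

b ∨ c ∨ ¬a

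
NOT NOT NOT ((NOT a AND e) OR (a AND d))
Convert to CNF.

(a OR NOT e) AND (NOT a OR NOT d)

NOT NOT NOT ((NOT a AND e) OR (a AND d))
≡ NOT ((NOT a AND e) OR (a AND d))   [double negation]
≡ NOT (NOT a AND e) AND NOT (a AND d)   [De Morgan]
≡ (NOT NOT a OR NOT e) AND NOT (a AND d)   [De Morgan]
≡ (a OR NOT e) AND NOT (a AND d)   [double negation]
≡ (a OR NOT e) AND (NOT a OR NOT d)   [De Morgan]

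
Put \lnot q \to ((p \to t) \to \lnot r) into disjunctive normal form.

\lnot q \to ((p \to t) \to \lnot r)
= \lnot \lnot q \lor ((p \to t) \to \lnot r)   [eliminate \to]
= \lnot \lnot q \lor \lnot (p \to t) \lor \lnot r   [eliminate \to]
= \lnot \lnot q \lor \lnot (\lnot p \lor t) \lor \lnot r   [eliminate \to]
= q \lor \lnot (\lnot p \lor t) \lor \lnot r   [double negation]
= q \lor (\lnot \lnot p \land \lnot t) \lor \lnot r   [De Morgan]
= q \lor (p \land \lnot t) \lor \lnot r   [double negation]

q \lor (p \land \lnot t) \lor \lnot r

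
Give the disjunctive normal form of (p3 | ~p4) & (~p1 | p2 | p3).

(p3 | ~p4) & (~p1 | p2 | p3)
= (p3 & ~p1) | (p3 & p2) | (p3 & p3) | (~p4 & ~p1) | (~p4 & p2) | (~p4 & p3)
= p3 | (~p4 & ~p1) | (~p4 & p2)

p3 | (~p4 & ~p1) | (~p4 & p2)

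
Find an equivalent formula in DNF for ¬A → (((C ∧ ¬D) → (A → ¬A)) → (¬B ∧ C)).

¬A → (((C ∧ ¬D) → (A → ¬A)) → (¬B ∧ C))
= ¬¬A ∨ (((C ∧ ¬D) → (A → ¬A)) → (¬B ∧ C))   — eliminate →
= ¬¬A ∨ ¬((C ∧ ¬D) → (A → ¬A)) ∨ (¬B ∧ C)   — eliminate →
= ¬¬A ∨ ¬(¬(C ∧ ¬D) ∨ (A → ¬A)) ∨ (¬B ∧ C)   — eliminate →
= ¬¬A ∨ ¬(¬(C ∧ ¬D) ∨ ¬A ∨ ¬A) ∨ (¬B ∧ C)   — eliminate →
= A ∨ ¬(¬(C ∧ ¬D) ∨ ¬A ∨ ¬A) ∨ (¬B ∧ C)   — double negation
= A ∨ (¬¬(C ∧ ¬D) ∧ ¬¬A ∧ ¬¬A) ∨ (¬B ∧ C)   — De Morgan
= A ∨ (C ∧ ¬D ∧ ¬¬A ∧ ¬¬A) ∨ (¬B ∧ C)   — double negation
= A ∨ (C ∧ ¬D ∧ A ∧ ¬¬A) ∨ (¬B ∧ C)   — double negation
= A ∨ (C ∧ ¬D ∧ A ∧ A) ∨ (¬B ∧ C)   — double negation
= A ∨ (¬B ∧ C)   — simplify

A ∨ (¬B ∧ C)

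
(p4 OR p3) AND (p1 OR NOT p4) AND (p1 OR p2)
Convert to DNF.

(p4 OR p3) AND (p1 OR NOT p4) AND (p1 OR p2)
= (p4 AND p1 AND p1) OR (p4 AND p1 AND p2) OR (p4 AND NOT p4 AND p1) OR (p4 AND NOT p4 AND p2) OR (p3 AND p1 AND p1) OR (p3 AND p1 AND p2) OR (p3 AND NOT p4 AND p1) OR (p3 AND NOT p4 AND p2)   [distribute AND over OR]
= (p4 AND p1) OR (p3 AND p1) OR (p3 AND NOT p4 AND p2)   [simplify]

(p4 AND p1) OR (p3 AND p1) OR (p3 AND NOT p4 AND p2)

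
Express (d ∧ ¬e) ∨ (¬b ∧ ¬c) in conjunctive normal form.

(d ∧ ¬e) ∨ (¬b ∧ ¬c)
⇔ (d ∨ ¬b) ∧ (d ∨ ¬c) ∧ (¬e ∨ ¬b) ∧ (¬e ∨ ¬c)   (distribute ∨ over ∧)

(d ∨ ¬b) ∧ (d ∨ ¬c) ∧ (¬e ∨ ¬b) ∧ (¬e ∨ ¬c)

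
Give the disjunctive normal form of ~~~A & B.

~A & B

~~~A & B
⇔ ~A & B   [double negation]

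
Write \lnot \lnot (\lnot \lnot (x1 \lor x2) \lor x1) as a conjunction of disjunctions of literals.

x1 \lor x2

\lnot \lnot (\lnot \lnot (x1 \lor x2) \lor x1)
≡ \lnot \lnot (x1 \lor x2) \lor x1   [double negation]
≡ x1 \lor x2 \lor x1   [double negation]
≡ x1 \lor x2   [simplify]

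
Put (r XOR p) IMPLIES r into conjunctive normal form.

(r XOR p) IMPLIES r
= NOT (r XOR p) OR r   [eliminate IMPLIES]
= NOT ((r OR p) AND NOT (r AND p)) OR r   [expand XOR]
= NOT (r OR p) OR NOT NOT (r AND p) OR r   [De Morgan]
= (NOT r AND NOT p) OR NOT NOT (r AND p) OR r   [De Morgan]
= (NOT r AND NOT p) OR (r AND p) OR r   [double negation]
= (NOT r OR r OR r) AND (NOT r OR p OR r) AND (NOT p OR r OR r) AND (NOT p OR p OR r)   [distribute OR over AND]
= NOT p OR r   [simplify]

NOT p OR r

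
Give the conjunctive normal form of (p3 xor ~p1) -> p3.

p1 | p3

(p3 xor ~p1) -> p3
≡ ~(p3 xor ~p1) | p3   (eliminate ->)
≡ ~((p3 | ~p1) & ~(p3 & ~p1)) | p3   (expand xor)
≡ ~(p3 | ~p1) | ~~(p3 & ~p1) | p3   (De Morgan)
≡ (~p3 & ~~p1) | ~~(p3 & ~p1) | p3   (De Morgan)
≡ (~p3 & p1) | ~~(p3 & ~p1) | p3   (double negation)
≡ (~p3 & p1) | (p3 & ~p1) | p3   (double negation)
≡ (~p3 | p3 | p3) & (~p3 | ~p1 | p3) & (p1 | p3 | p3) & (p1 | ~p1 | p3)   (distribute | over &)
≡ p1 | p3   (simplify)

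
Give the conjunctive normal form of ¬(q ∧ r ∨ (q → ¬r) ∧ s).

¬(q ∧ r ∨ (q → ¬r) ∧ s)
≡ ¬(q ∧ r ∨ (¬q ∨ ¬r) ∧ s)   (eliminate →)
≡ ¬(q ∧ r) ∧ ¬((¬q ∨ ¬r) ∧ s)   (De Morgan)
≡ (¬q ∨ ¬r) ∧ ¬((¬q ∨ ¬r) ∧ s)   (De Morgan)
≡ (¬q ∨ ¬r) ∧ (¬(¬q ∨ ¬r) ∨ ¬s)   (De Morgan)
≡ (¬q ∨ ¬r) ∧ (¬¬q ∧ ¬¬r ∨ ¬s)   (De Morgan)
≡ (¬q ∨ ¬r) ∧ (q ∧ ¬¬r ∨ ¬s)   (double negation)
≡ (¬q ∨ ¬r) ∧ (q ∧ r ∨ ¬s)   (double negation)
≡ (¬q ∨ ¬r) ∧ (q ∨ ¬s) ∧ (r ∨ ¬s)   (distribute ∨ over ∧)

(¬q ∨ ¬r) ∧ (q ∨ ¬s) ∧ (r ∨ ¬s)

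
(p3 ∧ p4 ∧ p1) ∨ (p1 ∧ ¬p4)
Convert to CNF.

(p3 ∧ p4 ∧ p1) ∨ (p1 ∧ ¬p4)
≡ (p3 ∨ p1) ∧ (p3 ∨ ¬p4) ∧ (p4 ∨ p1) ∧ (p4 ∨ ¬p4) ∧ (p1 ∨ p1) ∧ (p1 ∨ ¬p4)   [distribute ∨ over ∧]
≡ (p3 ∨ ¬p4) ∧ p1   [simplify]

(p3 ∨ ¬p4) ∧ p1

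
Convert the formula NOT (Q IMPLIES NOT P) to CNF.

NOT (Q IMPLIES NOT P)
⇔ NOT (NOT Q OR NOT P)   — eliminate IMPLIES
⇔ NOT NOT Q AND NOT NOT P   — De Morgan
⇔ Q AND NOT NOT P   — double negation
⇔ Q AND P   — double negation

Q AND P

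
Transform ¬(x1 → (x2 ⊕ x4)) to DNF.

(x1 ∧ ¬x2 ∧ ¬x4) ∨ (x1 ∧ x4 ∧ x2)

¬(x1 → (x2 ⊕ x4))
≡ ¬(¬x1 ∨ (x2 ⊕ x4))   (eliminate →)
≡ ¬(¬x1 ∨ (x2 ∧ ¬x4) ∨ (¬x2 ∧ x4))   (expand ⊕)
≡ ¬¬x1 ∧ ¬(x2 ∧ ¬x4) ∧ ¬(¬x2 ∧ x4)   (De Morgan)
≡ x1 ∧ ¬(x2 ∧ ¬x4) ∧ ¬(¬x2 ∧ x4)   (double negation)
≡ x1 ∧ (¬x2 ∨ ¬¬x4) ∧ ¬(¬x2 ∧ x4)   (De Morgan)
≡ x1 ∧ (¬x2 ∨ x4) ∧ ¬(¬x2 ∧ x4)   (double negation)
≡ x1 ∧ (¬x2 ∨ x4) ∧ (¬¬x2 ∨ ¬x4)   (De Morgan)
≡ x1 ∧ (¬x2 ∨ x4) ∧ (x2 ∨ ¬x4)   (double negation)
≡ (x1 ∧ ¬x2 ∧ x2) ∨ (x1 ∧ ¬x2 ∧ ¬x4) ∨ (x1 ∧ x4 ∧ x2) ∨ (x1 ∧ x4 ∧ ¬x4)   (distribute ∧ over ∨)
≡ (x1 ∧ ¬x2 ∧ ¬x4) ∨ (x1 ∧ x4 ∧ x2)   (simplify)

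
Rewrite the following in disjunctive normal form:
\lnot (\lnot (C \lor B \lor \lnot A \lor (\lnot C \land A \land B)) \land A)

C \lor B \lor \lnot A

\lnot (\lnot (C \lor B \lor \lnot A \lor (\lnot C \land A \land B)) \land A)
= \lnot \lnot (C \lor B \lor \lnot A \lor (\lnot C \land A \land B)) \lor \lnot A   [De Morgan]
= C \lor B \lor \lnot A \lor (\lnot C \land A \land B) \lor \lnot A   [double negation]
= C \lor B \lor \lnot A   [simplify]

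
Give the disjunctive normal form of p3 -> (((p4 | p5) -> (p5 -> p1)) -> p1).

p3 -> (((p4 | p5) -> (p5 -> p1)) -> p1)
≡ ~p3 | (((p4 | p5) -> (p5 -> p1)) -> p1)   — eliminate ->
≡ ~p3 | ~((p4 | p5) -> (p5 -> p1)) | p1   — eliminate ->
≡ ~p3 | ~(~(p4 | p5) | (p5 -> p1)) | p1   — eliminate ->
≡ ~p3 | ~(~(p4 | p5) | ~p5 | p1) | p1   — eliminate ->
≡ ~p3 | (~~(p4 | p5) & ~~p5 & ~p1) | p1   — De Morgan
≡ ~p3 | ((p4 | p5) & ~~p5 & ~p1) | p1   — double negation
≡ ~p3 | ((p4 | p5) & p5 & ~p1) | p1   — double negation
≡ ~p3 | (p4 & p5 & ~p1) | (p5 & p5 & ~p1) | p1   — distribute & over |
≡ ~p3 | (p5 & ~p1) | p1   — simplify

~p3 | (p5 & ~p1) | p1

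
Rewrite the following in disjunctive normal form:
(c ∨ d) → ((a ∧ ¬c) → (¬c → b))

(¬c ∧ ¬d) ∨ ¬a ∨ c ∨ b

(c ∨ d) → ((a ∧ ¬c) → (¬c → b))
≡ ¬(c ∨ d) ∨ ((a ∧ ¬c) → (¬c → b))   [eliminate →]
≡ ¬(c ∨ d) ∨ ¬(a ∧ ¬c) ∨ (¬c → b)   [eliminate →]
≡ ¬(c ∨ d) ∨ ¬(a ∧ ¬c) ∨ ¬¬c ∨ b   [eliminate →]
≡ (¬c ∧ ¬d) ∨ ¬(a ∧ ¬c) ∨ ¬¬c ∨ b   [De Morgan]
≡ (¬c ∧ ¬d) ∨ ¬a ∨ ¬¬c ∨ ¬¬c ∨ b   [De Morgan]
≡ (¬c ∧ ¬d) ∨ ¬a ∨ c ∨ ¬¬c ∨ b   [double negation]
≡ (¬c ∧ ¬d) ∨ ¬a ∨ c ∨ c ∨ b   [double negation]
≡ (¬c ∧ ¬d) ∨ ¬a ∨ c ∨ b   [simplify]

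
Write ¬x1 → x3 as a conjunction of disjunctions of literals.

¬x1 → x3
⇔ ¬¬x1 ∨ x3   — eliminate →
⇔ x1 ∨ x3   — double negation

x1 ∨ x3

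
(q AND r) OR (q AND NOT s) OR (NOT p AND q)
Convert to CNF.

q AND (r OR NOT s OR NOT p)

(q AND r) OR (q AND NOT s) OR (NOT p AND q)
≡ (q OR q OR NOT p) AND (q OR q OR q) AND (q OR NOT s OR NOT p) AND (q OR NOT s OR q) AND (r OR q OR NOT p) AND (r OR q OR q) AND (r OR NOT s OR NOT p) AND (r OR NOT s OR q)   [distribute OR over AND]
≡ q AND (r OR NOT s OR NOT p)   [simplify]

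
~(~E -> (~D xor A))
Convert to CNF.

~E & (D | A) & (~A | ~D)

~(~E -> (~D xor A))
⇔ ~(~~E | (~D xor A))
⇔ ~(~~E | ((~D | A) & ~(~D & A)))
⇔ ~~~E & ~((~D | A) & ~(~D & A))
⇔ ~E & ~((~D | A) & ~(~D & A))
⇔ ~E & (~(~D | A) | ~~(~D & A))
⇔ ~E & ((~~D & ~A) | ~~(~D & A))
⇔ ~E & ((D & ~A) | ~~(~D & A))
⇔ ~E & ((D & ~A) | (~D & A))
⇔ ~E & (D | ~D) & (D | A) & (~A | ~D) & (~A | A)
⇔ ~E & (D | A) & (~A | ~D)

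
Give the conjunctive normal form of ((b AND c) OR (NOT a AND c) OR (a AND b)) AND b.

(c OR a) AND b

((b AND c) OR (NOT a AND c) OR (a AND b)) AND b
⇔ (b OR NOT a OR a) AND (b OR NOT a OR b) AND (b OR c OR a) AND (b OR c OR b) AND (c OR NOT a OR a) AND (c OR NOT a OR b) AND (c OR c OR a) AND (c OR c OR b) AND b   [distribute OR over AND]
⇔ (c OR a) AND b   [simplify]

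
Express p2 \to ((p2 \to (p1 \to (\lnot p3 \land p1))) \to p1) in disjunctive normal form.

\lnot p2 \lor p1

p2 \to ((p2 \to (p1 \to (\lnot p3 \land p1))) \to p1)
= \lnot p2 \lor ((p2 \to (p1 \to (\lnot p3 \land p1))) \to p1)   [eliminate \to]
= \lnot p2 \lor \lnot (p2 \to (p1 \to (\lnot p3 \land p1))) \lor p1   [eliminate \to]
= \lnot p2 \lor \lnot (\lnot p2 \lor (p1 \to (\lnot p3 \land p1))) \lor p1   [eliminate \to]
= \lnot p2 \lor \lnot (\lnot p2 \lor \lnot p1 \lor (\lnot p3 \land p1)) \lor p1   [eliminate \to]
= \lnot p2 \lor (\lnot \lnot p2 \land \lnot \lnot p1 \land \lnot (\lnot p3 \land p1)) \lor p1   [De Morgan]
= \lnot p2 \lor (p2 \land \lnot \lnot p1 \land \lnot (\lnot p3 \land p1)) \lor p1   [double negation]
= \lnot p2 \lor (p2 \land p1 \land \lnot (\lnot p3 \land p1)) \lor p1   [double negation]
= \lnot p2 \lor (p2 \land p1 \land (\lnot \lnot p3 \lor \lnot p1)) \lor p1   [De Morgan]
= \lnot p2 \lor (p2 \land p1 \land (p3 \lor \lnot p1)) \lor p1   [double negation]
= \lnot p2 \lor (p2 \land p1 \land p3) \lor (p2 \land p1 \land \lnot p1) \lor p1   [distribute \land over \lor]
= \lnot p2 \lor p1   [simplify]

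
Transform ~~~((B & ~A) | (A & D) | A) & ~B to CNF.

~A & ~B

~~~((B & ~A) | (A & D) | A) & ~B
≡ ~((B & ~A) | (A & D) | A) & ~B   [double negation]
≡ ~(B & ~A) & ~(A & D) & ~A & ~B   [De Morgan]
≡ (~B | ~~A) & ~(A & D) & ~A & ~B   [De Morgan]
≡ (~B | A) & ~(A & D) & ~A & ~B   [double negation]
≡ (~B | A) & (~A | ~D) & ~A & ~B   [De Morgan]
≡ ~A & ~B   [simplify]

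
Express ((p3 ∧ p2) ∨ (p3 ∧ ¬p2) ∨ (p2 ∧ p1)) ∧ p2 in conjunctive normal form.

((p3 ∧ p2) ∨ (p3 ∧ ¬p2) ∨ (p2 ∧ p1)) ∧ p2
⇔ (p3 ∨ p3 ∨ p2) ∧ (p3 ∨ p3 ∨ p1) ∧ (p3 ∨ ¬p2 ∨ p2) ∧ (p3 ∨ ¬p2 ∨ p1) ∧ (p2 ∨ p3 ∨ p2) ∧ (p2 ∨ p3 ∨ p1) ∧ (p2 ∨ ¬p2 ∨ p2) ∧ (p2 ∨ ¬p2 ∨ p1) ∧ p2   [distribute ∨ over ∧]
⇔ (p3 ∨ p1) ∧ p2   [simplify]

(p3 ∨ p1) ∧ p2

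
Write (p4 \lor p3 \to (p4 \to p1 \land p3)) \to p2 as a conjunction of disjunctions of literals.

(p4 \lor p3 \to (p4 \to p1 \land p3)) \to p2
= \lnot (p4 \lor p3 \to (p4 \to p1 \land p3)) \lor p2   [eliminate \to]
= \lnot (\lnot (p4 \lor p3) \lor (p4 \to p1 \land p3)) \lor p2   [eliminate \to]
= \lnot (\lnot (p4 \lor p3) \lor \lnot p4 \lor p1 \land p3) \lor p2   [eliminate \to]
= \lnot \lnot (p4 \lor p3) \land \lnot \lnot p4 \land \lnot (p1 \land p3) \lor p2   [De Morgan]
= (p4 \lor p3) \land \lnot \lnot p4 \land \lnot (p1 \land p3) \lor p2   [double negation]
= (p4 \lor p3) \land p4 \land \lnot (p1 \land p3) \lor p2   [double negation]
= (p4 \lor p3) \land p4 \land (\lnot p1 \lor \lnot p3) \lor p2   [De Morgan]
= (p4 \lor p3 \lor p2) \land (p4 \lor p2) \land (\lnot p1 \lor \lnot p3 \lor p2)   [distribute \lor over \land]
= (p4 \lor p2) \land (\lnot p1 \lor \lnot p3 \lor p2)   [simplify]

(p4 \lor p2) \land (\lnot p1 \lor \lnot p3 \lor p2)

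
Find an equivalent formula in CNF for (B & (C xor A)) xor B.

(B & (C xor A)) xor B
≡ ((B & (C xor A)) | B) & ~(B & (C xor A) & B)   — expand xor
≡ ((B & (C | A) & ~(C & A)) | B) & ~(B & (C xor A) & B)   — expand xor
≡ ((B & (C | A) & ~(C & A)) | B) & ~(B & (C | A) & ~(C & A) & B)   — expand xor
≡ ((B & (C | A) & (~C | ~A)) | B) & ~(B & (C | A) & ~(C & A) & B)   — De Morgan
≡ ((B & (C | A) & (~C | ~A)) | B) & (~B | ~(C | A) | ~~(C & A) | ~B)   — De Morgan
≡ ((B & (C | A) & (~C | ~A)) | B) & (~B | (~C & ~A) | ~~(C & A) | ~B)   — De Morgan
≡ ((B & (C | A) & (~C | ~A)) | B) & (~B | (~C & ~A) | (C & A) | ~B)   — double negation
≡ (B | B) & (C | A | B) & (~C | ~A | B) & (~B | ~C | C | ~B) & (~B | ~C | A | ~B) & (~B | ~A | C | ~B) & (~B | ~A | A | ~B)   — distribute | over &
≡ B & (~B | ~C | A) & (~B | ~A | C)   — simplify

B & (~B | ~C | A) & (~B | ~A | C)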